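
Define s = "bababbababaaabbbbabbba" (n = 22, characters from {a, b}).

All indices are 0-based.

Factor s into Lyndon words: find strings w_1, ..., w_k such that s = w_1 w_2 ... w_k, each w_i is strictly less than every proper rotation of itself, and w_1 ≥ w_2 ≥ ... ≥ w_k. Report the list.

["b", "ababb", "ab", "ab", "aaabbbbabbb", "a"]

emit factor 1: 'b' (i=0, period=1)
emit factor 2: 'ababb' (i=1, period=5)
emit factor 3: 'ab' (i=6, period=2)
emit factor 4: 'ab' (i=8, period=2)
emit factor 5: 'aaabbbbabbb' (i=10, period=11)
emit factor 6: 'a' (i=21, period=1)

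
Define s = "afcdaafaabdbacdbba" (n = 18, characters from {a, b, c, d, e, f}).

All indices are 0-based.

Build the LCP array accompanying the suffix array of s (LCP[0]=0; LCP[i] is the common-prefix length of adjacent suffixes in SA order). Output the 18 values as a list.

[0, 1, 2, 1, 1, 1, 2, 0, 2, 1, 1, 0, 2, 0, 1, 2, 0, 1]

rank→(start, suffix):
  0 → (17, 'a')
  1 → (7, 'aabdbacdbba')
  2 → (4, 'aafaabdbacdbba')
  3 → (8, 'abdbacdbba')
  4 → (12, 'acdbba')
  5 → (5, 'afaabdbacdbba')
  6 → (0, 'afcdaafaabdbacdbba')
  7 → (16, 'ba')
  8 → (11, 'bacdbba')
  9 → (15, 'bba')
  10 → (9, 'bdbacdbba')
  11 → (2, 'cdaafaabdbacdbba')
  12 → (13, 'cdbba')
  13 → (3, 'daafaabdbacdbba')
  14 → (10, 'dbacdbba')
  15 → (14, 'dbba')
  16 → (6, 'faabdbacdbba')
  17 → (1, 'fcdaafaabdbacdbba')

SA = [17, 7, 4, 8, 12, 5, 0, 16, 11, 15, 9, 2, 13, 3, 10, 14, 6, 1]
i: (SA[i-1],SA[i]) lcp shared
  1: (17,7) 1 'a'
  2: (7,4) 2 'aa'
  3: (4,8) 1 'a'
  4: (8,12) 1 'a'
  5: (12,5) 1 'a'
  6: (5,0) 2 'af'
  7: (0,16) 0 ''
  8: (16,11) 2 'ba'
  9: (11,15) 1 'b'
  10: (15,9) 1 'b'
  11: (9,2) 0 ''
  12: (2,13) 2 'cd'
  13: (13,3) 0 ''
  14: (3,10) 1 'd'
  15: (10,14) 2 'db'
  16: (14,6) 0 ''
  17: (6,1) 1 'f'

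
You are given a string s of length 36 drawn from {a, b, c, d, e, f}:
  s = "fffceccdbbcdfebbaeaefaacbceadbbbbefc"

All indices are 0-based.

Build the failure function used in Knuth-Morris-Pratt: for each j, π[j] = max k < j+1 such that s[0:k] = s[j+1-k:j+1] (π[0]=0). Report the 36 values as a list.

π[0] = 0
j=1 s[j]='f': π[1]=1 (border 'f')
j=2 s[j]='f': π[2]=2 (border 'ff')
j=3 s[j]='c': k: 2→1→0; π[3]=0 (border '')
j=4 s[j]='e': π[4]=0 (border '')
j=5 s[j]='c': π[5]=0 (border '')
j=6 s[j]='c': π[6]=0 (border '')
j=7 s[j]='d': π[7]=0 (border '')
j=8 s[j]='b': π[8]=0 (border '')
j=9 s[j]='b': π[9]=0 (border '')
j=10 s[j]='c': π[10]=0 (border '')
j=11 s[j]='d': π[11]=0 (border '')
j=12 s[j]='f': π[12]=1 (border 'f')
j=13 s[j]='e': k: 1→0; π[13]=0 (border '')
j=14 s[j]='b': π[14]=0 (border '')
j=15 s[j]='b': π[15]=0 (border '')
j=16 s[j]='a': π[16]=0 (border '')
j=17 s[j]='e': π[17]=0 (border '')
j=18 s[j]='a': π[18]=0 (border '')
j=19 s[j]='e': π[19]=0 (border '')
j=20 s[j]='f': π[20]=1 (border 'f')
j=21 s[j]='a': k: 1→0; π[21]=0 (border '')
j=22 s[j]='a': π[22]=0 (border '')
j=23 s[j]='c': π[23]=0 (border '')
j=24 s[j]='b': π[24]=0 (border '')
j=25 s[j]='c': π[25]=0 (border '')
j=26 s[j]='e': π[26]=0 (border '')
j=27 s[j]='a': π[27]=0 (border '')
j=28 s[j]='d': π[28]=0 (border '')
j=29 s[j]='b': π[29]=0 (border '')
j=30 s[j]='b': π[30]=0 (border '')
j=31 s[j]='b': π[31]=0 (border '')
j=32 s[j]='b': π[32]=0 (border '')
j=33 s[j]='e': π[33]=0 (border '')
j=34 s[j]='f': π[34]=1 (border 'f')
j=35 s[j]='c': k: 1→0; π[35]=0 (border '')

[0, 1, 2, 0, 0, 0, 0, 0, 0, 0, 0, 0, 1, 0, 0, 0, 0, 0, 0, 0, 1, 0, 0, 0, 0, 0, 0, 0, 0, 0, 0, 0, 0, 0, 1, 0]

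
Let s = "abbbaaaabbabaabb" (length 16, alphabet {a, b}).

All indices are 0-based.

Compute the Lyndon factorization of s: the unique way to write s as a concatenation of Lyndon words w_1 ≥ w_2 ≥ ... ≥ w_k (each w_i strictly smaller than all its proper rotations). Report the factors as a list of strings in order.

emit factor 1: 'abbb' (i=0, period=4)
emit factor 2: 'aaaabbabaabb' (i=4, period=12)

["abbb", "aaaabbabaabb"]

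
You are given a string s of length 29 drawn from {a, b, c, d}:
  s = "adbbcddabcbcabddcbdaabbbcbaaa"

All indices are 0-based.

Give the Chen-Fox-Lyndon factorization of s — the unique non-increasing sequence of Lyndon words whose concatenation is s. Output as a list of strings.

["adbbcdd", "abcbcabddcbd", "aabbbcb", "a", "a", "a"]

emit factor 1: 'adbbcdd' (i=0, period=7)
emit factor 2: 'abcbcabddcbd' (i=7, period=12)
emit factor 3: 'aabbbcb' (i=19, period=7)
emit factor 4: 'a' (i=26, period=1)
emit factor 5: 'a' (i=27, period=1)
emit factor 6: 'a' (i=28, period=1)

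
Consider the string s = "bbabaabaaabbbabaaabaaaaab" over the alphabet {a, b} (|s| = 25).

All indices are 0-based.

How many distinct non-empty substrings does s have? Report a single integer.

sorted suffixes:
  #0 SA[0]=19  'aaaaab'
  #1 SA[1]=20  'aaaab'
  #2 SA[2]=21  'aaab'
  #3 SA[3]=15  'aaabaaaaab'
  #4 SA[4]=7  'aaabbbabaaabaaaaab'
  #5 SA[5]=22  'aab'
  #6 SA[6]=16  'aabaaaaab'
  #7 SA[7]=4  'aabaaabbbabaaabaaaaab'
  #8 SA[8]=8  'aabbbabaaabaaaaab'
  #9 SA[9]=23  'ab'
  #10 SA[10]=17  'abaaaaab'
  #11 SA[11]=13  'abaaabaaaaab'
  #12 SA[12]=5  'abaaabbbabaaabaaaaab'
  #13 SA[13]=2  'abaabaaabbbabaaabaaaaab'
  #14 SA[14]=9  'abbbabaaabaaaaab'
  #15 SA[15]=24  'b'
  #16 SA[16]=18  'baaaaab'
  #17 SA[17]=14  'baaabaaaaab'
  #18 SA[18]=6  'baaabbbabaaabaaaaab'
  #19 SA[19]=3  'baabaaabbbabaaabaaaaab'
  #20 SA[20]=12  'babaaabaaaaab'
  #21 SA[21]=1  'babaabaaabbbabaaabaaaaab'
  #22 SA[22]=11  'bbabaaabaaaaab'
  #23 SA[23]=0  'bbabaabaaabbbabaaabaaaaab'
  #24 SA[24]=10  'bbbabaaabaaaaab'

SA = [19, 20, 21, 15, 7, 22, 16, 4, 8, 23, 17, 13, 5, 2, 9, 24, 18, 14, 6, 3, 12, 1, 11, 0, 10]
rank  pair      lcp
   1  s[19:],s[20:]  4  'aaaa'
   2  s[20:],s[21:]  3  'aaa'
   3  s[21:],s[15:]  4  'aaab'
   4  s[15:],s[7:]  4  'aaab'
   5  s[7:],s[22:]  2  'aa'
   6  s[22:],s[16:]  3  'aab'
   7  s[16:],s[4:]  6  'aabaaa'
   8  s[4:],s[8:]  3  'aab'
   9  s[8:],s[23:]  1  'a'
  10  s[23:],s[17:]  2  'ab'
  11  s[17:],s[13:]  5  'abaaa'
  12  s[13:],s[5:]  6  'abaaab'
  13  s[5:],s[2:]  4  'abaa'
  14  s[2:],s[9:]  2  'ab'
  15  s[9:],s[24:]  0  ''
  16  s[24:],s[18:]  1  'b'
  17  s[18:],s[14:]  4  'baaa'
  18  s[14:],s[6:]  5  'baaab'
  19  s[6:],s[3:]  3  'baa'
  20  s[3:],s[12:]  2  'ba'
  21  s[12:],s[1:]  5  'babaa'
  22  s[1:],s[11:]  1  'b'
  23  s[11:],s[0:]  6  'bbabaa'
  24  s[0:],s[10:]  2  'bb'

n(n+1)/2 = 25·26/2 = 325
Σ LCP = 0 + 4 + 3 + 4 + 4 + 2 + 3 + 6 + 3 + 1 + 2 + 5 + 6 + 4 + 2 + 0 + 1 + 4 + 5 + 3 + 2 + 5 + 1 + 6 + 2 = 78
distinct = 325 − 78 = 247

247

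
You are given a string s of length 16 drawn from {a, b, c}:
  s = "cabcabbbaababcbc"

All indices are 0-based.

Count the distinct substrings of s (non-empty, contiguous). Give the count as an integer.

sorted suffixes:
  #0 SA[0]=8  'aababcbc'
  #1 SA[1]=9  'ababcbc'
  #2 SA[2]=4  'abbbaababcbc'
  #3 SA[3]=1  'abcabbbaababcbc'
  #4 SA[4]=11  'abcbc'
  #5 SA[5]=7  'baababcbc'
  #6 SA[6]=10  'babcbc'
  #7 SA[7]=6  'bbaababcbc'
  #8 SA[8]=5  'bbbaababcbc'
  #9 SA[9]=14  'bc'
  #10 SA[10]=2  'bcabbbaababcbc'
  #11 SA[11]=12  'bcbc'
  #12 SA[12]=15  'c'
  #13 SA[13]=3  'cabbbaababcbc'
  #14 SA[14]=0  'cabcabbbaababcbc'
  #15 SA[15]=13  'cbc'

SA = [8, 9, 4, 1, 11, 7, 10, 6, 5, 14, 2, 12, 15, 3, 0, 13]
i: (SA[i-1],SA[i]) lcp shared
  1: (8,9) 1 'a'
  2: (9,4) 2 'ab'
  3: (4,1) 2 'ab'
  4: (1,11) 3 'abc'
  5: (11,7) 0 ''
  6: (7,10) 2 'ba'
  7: (10,6) 1 'b'
  8: (6,5) 2 'bb'
  9: (5,14) 1 'b'
  10: (14,2) 2 'bc'
  11: (2,12) 2 'bc'
  12: (12,15) 0 ''
  13: (15,3) 1 'c'
  14: (3,0) 3 'cab'
  15: (0,13) 1 'c'

n(n+1)/2 = 16·17/2 = 136
Σ LCP = 0 + 1 + 2 + 2 + 3 + 0 + 2 + 1 + 2 + 1 + 2 + 2 + 0 + 1 + 3 + 1 = 23
distinct = 136 − 23 = 113

113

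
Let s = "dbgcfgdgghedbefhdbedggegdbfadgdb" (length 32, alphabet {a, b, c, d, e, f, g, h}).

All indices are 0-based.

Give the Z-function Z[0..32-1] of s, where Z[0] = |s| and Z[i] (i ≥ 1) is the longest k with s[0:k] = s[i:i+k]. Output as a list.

[32, 0, 0, 0, 0, 0, 1, 0, 0, 0, 0, 2, 0, 0, 0, 0, 2, 0, 0, 1, 0, 0, 0, 0, 2, 0, 0, 0, 1, 0, 2, 0]

Z[0]=32
i=1: outside box; Z[1]=0
i=2: outside box; Z[2]=0
i=3: outside box; Z[3]=0
i=4: outside box; Z[4]=0
i=5: outside box; Z[5]=0
i=6: outside box; Z[6]=1 extend→box=[6,7)
i=7: outside box; Z[7]=0
i=8: outside box; Z[8]=0
i=9: outside box; Z[9]=0
i=10: outside box; Z[10]=0
i=11: outside box; Z[11]=2 extend→box=[11,13)
i=12: min(r-i=1, Z[1]=0)=0; Z[12]=0
i=13: outside box; Z[13]=0
i=14: outside box; Z[14]=0
i=15: outside box; Z[15]=0
i=16: outside box; Z[16]=2 extend→box=[16,18)
i=17: min(r-i=1, Z[1]=0)=0; Z[17]=0
i=18: outside box; Z[18]=0
i=19: outside box; Z[19]=1 extend→box=[19,20)
i=20: outside box; Z[20]=0
i=21: outside box; Z[21]=0
i=22: outside box; Z[22]=0
i=23: outside box; Z[23]=0
i=24: outside box; Z[24]=2 extend→box=[24,26)
i=25: min(r-i=1, Z[1]=0)=0; Z[25]=0
i=26: outside box; Z[26]=0
i=27: outside box; Z[27]=0
i=28: outside box; Z[28]=1 extend→box=[28,29)
i=29: outside box; Z[29]=0
i=30: outside box; Z[30]=2 extend→box=[30,32)
i=31: min(r-i=1, Z[1]=0)=0; Z[31]=0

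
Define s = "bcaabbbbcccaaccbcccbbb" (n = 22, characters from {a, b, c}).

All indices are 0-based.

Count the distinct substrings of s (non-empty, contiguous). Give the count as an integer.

214

sorted suffixes:
  #0 SA[0]=2  'aabbbbcccaaccbcccbbb'
  #1 SA[1]=11  'aaccbcccbbb'
  #2 SA[2]=3  'abbbbcccaaccbcccbbb'
  #3 SA[3]=12  'accbcccbbb'
  #4 SA[4]=21  'b'
  #5 SA[5]=20  'bb'
  #6 SA[6]=19  'bbb'
  #7 SA[7]=4  'bbbbcccaaccbcccbbb'
  #8 SA[8]=5  'bbbcccaaccbcccbbb'
  #9 SA[9]=6  'bbcccaaccbcccbbb'
  #10 SA[10]=0  'bcaabbbbcccaaccbcccbbb'
  #11 SA[11]=7  'bcccaaccbcccbbb'
  #12 SA[12]=15  'bcccbbb'
  #13 SA[13]=1  'caabbbbcccaaccbcccbbb'
  #14 SA[14]=10  'caaccbcccbbb'
  #15 SA[15]=18  'cbbb'
  #16 SA[16]=14  'cbcccbbb'
  #17 SA[17]=9  'ccaaccbcccbbb'
  #18 SA[18]=17  'ccbbb'
  #19 SA[19]=13  'ccbcccbbb'
  #20 SA[20]=8  'cccaaccbcccbbb'
  #21 SA[21]=16  'cccbbb'

SA = [2, 11, 3, 12, 21, 20, 19, 4, 5, 6, 0, 7, 15, 1, 10, 18, 14, 9, 17, 13, 8, 16]
i: (SA[i-1],SA[i]) lcp shared
  1: (2,11) 2 'aa'
  2: (11,3) 1 'a'
  3: (3,12) 1 'a'
  4: (12,21) 0 ''
  5: (21,20) 1 'b'
  6: (20,19) 2 'bb'
  7: (19,4) 3 'bbb'
  8: (4,5) 3 'bbb'
  9: (5,6) 2 'bb'
  10: (6,0) 1 'b'
  11: (0,7) 2 'bc'
  12: (7,15) 4 'bccc'
  13: (15,1) 0 ''
  14: (1,10) 3 'caa'
  15: (10,18) 1 'c'
  16: (18,14) 2 'cb'
  17: (14,9) 1 'c'
  18: (9,17) 2 'cc'
  19: (17,13) 3 'ccb'
  20: (13,8) 2 'cc'
  21: (8,16) 3 'ccc'

n(n+1)/2 = 22·23/2 = 253
Σ LCP = 0 + 2 + 1 + 1 + 0 + 1 + 2 + 3 + 3 + 2 + 1 + 2 + 4 + 0 + 3 + 1 + 2 + 1 + 2 + 3 + 2 + 3 = 39
distinct = 253 − 39 = 214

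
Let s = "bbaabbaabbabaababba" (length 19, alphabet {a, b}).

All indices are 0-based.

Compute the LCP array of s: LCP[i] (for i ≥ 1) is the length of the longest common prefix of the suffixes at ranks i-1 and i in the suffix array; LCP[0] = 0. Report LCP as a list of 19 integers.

[0, 1, 3, 5, 1, 3, 2, 4, 4, 0, 2, 4, 6, 2, 3, 1, 3, 7, 3]

rank | idx | suffix
   0 |  18 | a
   1 |  12 | aababba
   2 |   2 | aabbaabbabaababba
   3 |   6 | aabbabaababba
   4 |  10 | abaababba
   5 |  13 | ababba
   6 |  15 | abba
   7 |   3 | abbaabbabaababba
   8 |   7 | abbabaababba
   9 |  17 | ba
  10 |  11 | baababba
  11 |   1 | baabbaabbabaababba
  12 |   5 | baabbabaababba
  13 |   9 | babaababba
  14 |  14 | babba
  15 |  16 | bba
  16 |   0 | bbaabbaabbabaababba
  17 |   4 | bbaabbabaababba
  18 |   8 | bbabaababba

SA = [18, 12, 2, 6, 10, 13, 15, 3, 7, 17, 11, 1, 5, 9, 14, 16, 0, 4, 8]
[i] adj suffixes → lcp
  [1] 18/12 → 1 ('a')
  [2] 12/2 → 3 ('aab')
  [3] 2/6 → 5 ('aabba')
  [4] 6/10 → 1 ('a')
  [5] 10/13 → 3 ('aba')
  [6] 13/15 → 2 ('ab')
  [7] 15/3 → 4 ('abba')
  [8] 3/7 → 4 ('abba')
  [9] 7/17 → 0 ('')
  [10] 17/11 → 2 ('ba')
  [11] 11/1 → 4 ('baab')
  [12] 1/5 → 6 ('baabba')
  [13] 5/9 → 2 ('ba')
  [14] 9/14 → 3 ('bab')
  [15] 14/16 → 1 ('b')
  [16] 16/0 → 3 ('bba')
  [17] 0/4 → 7 ('bbaabba')
  [18] 4/8 → 3 ('bba')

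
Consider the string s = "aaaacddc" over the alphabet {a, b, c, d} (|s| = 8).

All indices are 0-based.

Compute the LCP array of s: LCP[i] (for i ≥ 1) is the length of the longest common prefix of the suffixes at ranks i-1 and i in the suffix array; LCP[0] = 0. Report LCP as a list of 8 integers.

rank | idx | suffix
   0 |   0 | aaaacddc
   1 |   1 | aaacddc
   2 |   2 | aacddc
   3 |   3 | acddc
   4 |   7 | c
   5 |   4 | cddc
   6 |   6 | dc
   7 |   5 | ddc

SA = [0, 1, 2, 3, 7, 4, 6, 5]
rank  pair      lcp
   1  s[0:],s[1:]  3  'aaa'
   2  s[1:],s[2:]  2  'aa'
   3  s[2:],s[3:]  1  'a'
   4  s[3:],s[7:]  0  ''
   5  s[7:],s[4:]  1  'c'
   6  s[4:],s[6:]  0  ''
   7  s[6:],s[5:]  1  'd'

[0, 3, 2, 1, 0, 1, 0, 1]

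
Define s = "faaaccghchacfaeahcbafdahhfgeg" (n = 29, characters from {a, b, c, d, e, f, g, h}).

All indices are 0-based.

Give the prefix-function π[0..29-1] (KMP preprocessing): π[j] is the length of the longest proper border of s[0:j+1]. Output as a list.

π[0] = 0
j=1 s[j]='a': π[1]=0 (border '')
j=2 s[j]='a': π[2]=0 (border '')
j=3 s[j]='a': π[3]=0 (border '')
j=4 s[j]='c': π[4]=0 (border '')
j=5 s[j]='c': π[5]=0 (border '')
j=6 s[j]='g': π[6]=0 (border '')
j=7 s[j]='h': π[7]=0 (border '')
j=8 s[j]='c': π[8]=0 (border '')
j=9 s[j]='h': π[9]=0 (border '')
j=10 s[j]='a': π[10]=0 (border '')
j=11 s[j]='c': π[11]=0 (border '')
j=12 s[j]='f': π[12]=1 (border 'f')
j=13 s[j]='a': π[13]=2 (border 'fa')
j=14 s[j]='e': k: 2→0; π[14]=0 (border '')
j=15 s[j]='a': π[15]=0 (border '')
j=16 s[j]='h': π[16]=0 (border '')
j=17 s[j]='c': π[17]=0 (border '')
j=18 s[j]='b': π[18]=0 (border '')
j=19 s[j]='a': π[19]=0 (border '')
j=20 s[j]='f': π[20]=1 (border 'f')
j=21 s[j]='d': k: 1→0; π[21]=0 (border '')
j=22 s[j]='a': π[22]=0 (border '')
j=23 s[j]='h': π[23]=0 (border '')
j=24 s[j]='h': π[24]=0 (border '')
j=25 s[j]='f': π[25]=1 (border 'f')
j=26 s[j]='g': k: 1→0; π[26]=0 (border '')
j=27 s[j]='e': π[27]=0 (border '')
j=28 s[j]='g': π[28]=0 (border '')

[0, 0, 0, 0, 0, 0, 0, 0, 0, 0, 0, 0, 1, 2, 0, 0, 0, 0, 0, 0, 1, 0, 0, 0, 0, 1, 0, 0, 0]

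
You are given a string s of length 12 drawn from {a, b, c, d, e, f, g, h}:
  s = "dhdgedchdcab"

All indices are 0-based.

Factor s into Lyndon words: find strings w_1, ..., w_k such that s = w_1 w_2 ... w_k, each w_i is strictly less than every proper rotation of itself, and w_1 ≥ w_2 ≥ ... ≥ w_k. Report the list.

["dh", "dge", "d", "chd", "c", "ab"]

emit factor 1: 'dh' (i=0, period=2)
emit factor 2: 'dge' (i=2, period=3)
emit factor 3: 'd' (i=5, period=1)
emit factor 4: 'chd' (i=6, period=3)
emit factor 5: 'c' (i=9, period=1)
emit factor 6: 'ab' (i=10, period=2)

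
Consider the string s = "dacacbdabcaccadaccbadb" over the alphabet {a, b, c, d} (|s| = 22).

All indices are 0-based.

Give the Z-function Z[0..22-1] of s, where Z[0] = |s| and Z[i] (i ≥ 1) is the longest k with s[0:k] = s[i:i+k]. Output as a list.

[22, 0, 0, 0, 0, 0, 2, 0, 0, 0, 0, 0, 0, 0, 3, 0, 0, 0, 0, 0, 1, 0]

Z[0]=22
i=1: i≥r, start 0; Z[1]=0
i=2: i≥r, start 0; Z[2]=0
i=3: i≥r, start 0; Z[3]=0
i=4: i≥r, start 0; Z[4]=0
i=5: i≥r, start 0; Z[5]=0
i=6: i≥r, start 0; Z[6]=2 extend→box=[6,8)
i=7: min(r-i=1, Z[1]=0)=0; Z[7]=0
i=8: i≥r, start 0; Z[8]=0
i=9: i≥r, start 0; Z[9]=0
i=10: i≥r, start 0; Z[10]=0
i=11: i≥r, start 0; Z[11]=0
i=12: i≥r, start 0; Z[12]=0
i=13: i≥r, start 0; Z[13]=0
i=14: i≥r, start 0; Z[14]=3 extend→box=[14,17)
i=15: min(r-i=2, Z[1]=0)=0; Z[15]=0
i=16: min(r-i=1, Z[2]=0)=0; Z[16]=0
i=17: i≥r, start 0; Z[17]=0
i=18: i≥r, start 0; Z[18]=0
i=19: i≥r, start 0; Z[19]=0
i=20: i≥r, start 0; Z[20]=1 extend→box=[20,21)
i=21: i≥r, start 0; Z[21]=0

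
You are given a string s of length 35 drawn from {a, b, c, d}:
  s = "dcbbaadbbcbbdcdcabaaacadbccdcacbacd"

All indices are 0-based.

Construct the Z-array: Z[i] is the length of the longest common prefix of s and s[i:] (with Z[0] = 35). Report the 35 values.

Z[0]=35
i=1: fresh scan; Z[1]=0
i=2: fresh scan; Z[2]=0
i=3: fresh scan; Z[3]=0
i=4: fresh scan; Z[4]=0
i=5: fresh scan; Z[5]=0
i=6: fresh scan; Z[6]=1 grow→box=[6,7)
i=7: fresh scan; Z[7]=0
i=8: fresh scan; Z[8]=0
i=9: fresh scan; Z[9]=0
i=10: fresh scan; Z[10]=0
i=11: fresh scan; Z[11]=0
i=12: fresh scan; Z[12]=2 grow→box=[12,14)
i=13: min(r-i=1, Z[1]=0)=0; Z[13]=0
i=14: fresh scan; Z[14]=2 grow→box=[14,16)
i=15: min(r-i=1, Z[1]=0)=0; Z[15]=0
i=16: fresh scan; Z[16]=0
i=17: fresh scan; Z[17]=0
i=18: fresh scan; Z[18]=0
i=19: fresh scan; Z[19]=0
i=20: fresh scan; Z[20]=0
i=21: fresh scan; Z[21]=0
i=22: fresh scan; Z[22]=0
i=23: fresh scan; Z[23]=1 grow→box=[23,24)
i=24: fresh scan; Z[24]=0
i=25: fresh scan; Z[25]=0
i=26: fresh scan; Z[26]=0
i=27: fresh scan; Z[27]=2 grow→box=[27,29)
i=28: min(r-i=1, Z[1]=0)=0; Z[28]=0
i=29: fresh scan; Z[29]=0
i=30: fresh scan; Z[30]=0
i=31: fresh scan; Z[31]=0
i=32: fresh scan; Z[32]=0
i=33: fresh scan; Z[33]=0
i=34: fresh scan; Z[34]=1 grow→box=[34,35)

[35, 0, 0, 0, 0, 0, 1, 0, 0, 0, 0, 0, 2, 0, 2, 0, 0, 0, 0, 0, 0, 0, 0, 1, 0, 0, 0, 2, 0, 0, 0, 0, 0, 0, 1]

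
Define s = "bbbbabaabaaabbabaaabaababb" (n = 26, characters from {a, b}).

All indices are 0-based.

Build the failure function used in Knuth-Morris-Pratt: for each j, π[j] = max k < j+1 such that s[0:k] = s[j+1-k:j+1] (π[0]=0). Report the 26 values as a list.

π[0] = 0
j=1 s[j]='b': π[1]=1 (border 'b')
j=2 s[j]='b': π[2]=2 (border 'bb')
j=3 s[j]='b': π[3]=3 (border 'bbb')
j=4 s[j]='a': k: 3→2→1→0; π[4]=0 (border '')
j=5 s[j]='b': π[5]=1 (border 'b')
j=6 s[j]='a': k: 1→0; π[6]=0 (border '')
j=7 s[j]='a': π[7]=0 (border '')
j=8 s[j]='b': π[8]=1 (border 'b')
j=9 s[j]='a': k: 1→0; π[9]=0 (border '')
j=10 s[j]='a': π[10]=0 (border '')
j=11 s[j]='a': π[11]=0 (border '')
j=12 s[j]='b': π[12]=1 (border 'b')
j=13 s[j]='b': π[13]=2 (border 'bb')
j=14 s[j]='a': k: 2→1→0; π[14]=0 (border '')
j=15 s[j]='b': π[15]=1 (border 'b')
j=16 s[j]='a': k: 1→0; π[16]=0 (border '')
j=17 s[j]='a': π[17]=0 (border '')
j=18 s[j]='a': π[18]=0 (border '')
j=19 s[j]='b': π[19]=1 (border 'b')
j=20 s[j]='a': k: 1→0; π[20]=0 (border '')
j=21 s[j]='a': π[21]=0 (border '')
j=22 s[j]='b': π[22]=1 (border 'b')
j=23 s[j]='a': k: 1→0; π[23]=0 (border '')
j=24 s[j]='b': π[24]=1 (border 'b')
j=25 s[j]='b': π[25]=2 (border 'bb')

[0, 1, 2, 3, 0, 1, 0, 0, 1, 0, 0, 0, 1, 2, 0, 1, 0, 0, 0, 1, 0, 0, 1, 0, 1, 2]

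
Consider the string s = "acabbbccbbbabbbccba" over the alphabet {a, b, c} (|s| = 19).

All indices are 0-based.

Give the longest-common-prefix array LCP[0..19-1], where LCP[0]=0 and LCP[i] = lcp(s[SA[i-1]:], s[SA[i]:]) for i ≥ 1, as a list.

rank | idx | suffix
   0 |  18 | a
   1 |  11 | abbbccba
   2 |   2 | abbbccbbbabbbccba
   3 |   0 | acabbbccbbbabbbccba
   4 |  17 | ba
   5 |  10 | babbbccba
   6 |   9 | bbabbbccba
   7 |   8 | bbbabbbccba
   8 |  12 | bbbccba
   9 |   3 | bbbccbbbabbbccba
  10 |  13 | bbccba
  11 |   4 | bbccbbbabbbccba
  12 |  14 | bccba
  13 |   5 | bccbbbabbbccba
  14 |   1 | cabbbccbbbabbbccba
  15 |  16 | cba
  16 |   7 | cbbbabbbccba
  17 |  15 | ccba
  18 |   6 | ccbbbabbbccba

SA = [18, 11, 2, 0, 17, 10, 9, 8, 12, 3, 13, 4, 14, 5, 1, 16, 7, 15, 6]
rank  pair      lcp
   1  s[18:],s[11:]  1  'a'
   2  s[11:],s[2:]  7  'abbbccb'
   3  s[2:],s[0:]  1  'a'
   4  s[0:],s[17:]  0  ''
   5  s[17:],s[10:]  2  'ba'
   6  s[10:],s[9:]  1  'b'
   7  s[9:],s[8:]  2  'bb'
   8  s[8:],s[12:]  3  'bbb'
   9  s[12:],s[3:]  6  'bbbccb'
  10  s[3:],s[13:]  2  'bb'
  11  s[13:],s[4:]  5  'bbccb'
  12  s[4:],s[14:]  1  'b'
  13  s[14:],s[5:]  4  'bccb'
  14  s[5:],s[1:]  0  ''
  15  s[1:],s[16:]  1  'c'
  16  s[16:],s[7:]  2  'cb'
  17  s[7:],s[15:]  1  'c'
  18  s[15:],s[6:]  3  'ccb'

[0, 1, 7, 1, 0, 2, 1, 2, 3, 6, 2, 5, 1, 4, 0, 1, 2, 1, 3]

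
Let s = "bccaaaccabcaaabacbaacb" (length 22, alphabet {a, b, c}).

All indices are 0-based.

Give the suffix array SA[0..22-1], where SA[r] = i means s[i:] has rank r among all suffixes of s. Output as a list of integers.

rank | idx | suffix
   0 |  11 | aaabacbaacb
   1 |   3 | aaaccabcaaabacbaacb
   2 |  12 | aabacbaacb
   3 |  18 | aacb
   4 |   4 | aaccabcaaabacbaacb
   5 |  13 | abacbaacb
   6 |   8 | abcaaabacbaacb
   7 |  19 | acb
   8 |  15 | acbaacb
   9 |   5 | accabcaaabacbaacb
  10 |  21 | b
  11 |  17 | baacb
  12 |  14 | bacbaacb
  13 |   9 | bcaaabacbaacb
  14 |   0 | bccaaaccabcaaabacbaacb
  15 |  10 | caaabacbaacb
  16 |   2 | caaaccabcaaabacbaacb
  17 |   7 | cabcaaabacbaacb
  18 |  20 | cb
  19 |  16 | cbaacb
  20 |   1 | ccaaaccabcaaabacbaacb
  21 |   6 | ccabcaaabacbaacb

[11, 3, 12, 18, 4, 13, 8, 19, 15, 5, 21, 17, 14, 9, 0, 10, 2, 7, 20, 16, 1, 6]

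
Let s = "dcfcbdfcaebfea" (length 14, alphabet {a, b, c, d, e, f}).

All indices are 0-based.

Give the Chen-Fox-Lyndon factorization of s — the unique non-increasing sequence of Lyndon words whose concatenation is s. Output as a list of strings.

emit factor 1: 'd' (i=0, period=1)
emit factor 2: 'cf' (i=1, period=2)
emit factor 3: 'c' (i=3, period=1)
emit factor 4: 'bdfc' (i=4, period=4)
emit factor 5: 'aebfe' (i=8, period=5)
emit factor 6: 'a' (i=13, period=1)

["d", "cf", "c", "bdfc", "aebfe", "a"]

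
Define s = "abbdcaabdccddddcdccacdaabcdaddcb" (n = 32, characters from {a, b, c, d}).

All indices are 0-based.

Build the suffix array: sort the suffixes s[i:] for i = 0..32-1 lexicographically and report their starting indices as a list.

sorted suffixes:
  #0 SA[0]=22  'aabcdaddcb'
  #1 SA[1]=5  'aabdccddddcdccacdaabcdaddcb'
  #2 SA[2]=0  'abbdcaabdccddddcdccacdaabcdaddcb'
  #3 SA[3]=23  'abcdaddcb'
  #4 SA[4]=6  'abdccddddcdccacdaabcdaddcb'
  #5 SA[5]=19  'acdaabcdaddcb'
  #6 SA[6]=27  'addcb'
  #7 SA[7]=31  'b'
  #8 SA[8]=1  'bbdcaabdccddddcdccacdaabcdaddcb'
  #9 SA[9]=24  'bcdaddcb'
  #10 SA[10]=2  'bdcaabdccddddcdccacdaabcdaddcb'
  #11 SA[11]=7  'bdccddddcdccacdaabcdaddcb'
  #12 SA[12]=4  'caabdccddddcdccacdaabcdaddcb'
  #13 SA[13]=18  'cacdaabcdaddcb'
  #14 SA[14]=30  'cb'
  #15 SA[15]=17  'ccacdaabcdaddcb'
  #16 SA[16]=9  'ccddddcdccacdaabcdaddcb'
  #17 SA[17]=20  'cdaabcdaddcb'
  #18 SA[18]=25  'cdaddcb'
  #19 SA[19]=15  'cdccacdaabcdaddcb'
  #20 SA[20]=10  'cddddcdccacdaabcdaddcb'
  #21 SA[21]=21  'daabcdaddcb'
  #22 SA[22]=26  'daddcb'
  #23 SA[23]=3  'dcaabdccddddcdccacdaabcdaddcb'
  #24 SA[24]=29  'dcb'
  #25 SA[25]=16  'dccacdaabcdaddcb'
  #26 SA[26]=8  'dccddddcdccacdaabcdaddcb'
  #27 SA[27]=14  'dcdccacdaabcdaddcb'
  #28 SA[28]=28  'ddcb'
  #29 SA[29]=13  'ddcdccacdaabcdaddcb'
  #30 SA[30]=12  'dddcdccacdaabcdaddcb'
  #31 SA[31]=11  'ddddcdccacdaabcdaddcb'

[22, 5, 0, 23, 6, 19, 27, 31, 1, 24, 2, 7, 4, 18, 30, 17, 9, 20, 25, 15, 10, 21, 26, 3, 29, 16, 8, 14, 28, 13, 12, 11]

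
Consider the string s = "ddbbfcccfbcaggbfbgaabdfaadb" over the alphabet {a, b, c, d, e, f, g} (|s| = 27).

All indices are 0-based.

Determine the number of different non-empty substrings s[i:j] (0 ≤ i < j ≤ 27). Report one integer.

sorted suffixes:
  #0 SA[0]=18  'aabdfaadb'
  #1 SA[1]=23  'aadb'
  #2 SA[2]=19  'abdfaadb'
  #3 SA[3]=24  'adb'
  #4 SA[4]=11  'aggbfbgaabdfaadb'
  #5 SA[5]=26  'b'
  #6 SA[6]=2  'bbfcccfbcaggbfbgaabdfaadb'
  #7 SA[7]=9  'bcaggbfbgaabdfaadb'
  #8 SA[8]=20  'bdfaadb'
  #9 SA[9]=14  'bfbgaabdfaadb'
  #10 SA[10]=3  'bfcccfbcaggbfbgaabdfaadb'
  #11 SA[11]=16  'bgaabdfaadb'
  #12 SA[12]=10  'caggbfbgaabdfaadb'
  #13 SA[13]=5  'cccfbcaggbfbgaabdfaadb'
  #14 SA[14]=6  'ccfbcaggbfbgaabdfaadb'
  #15 SA[15]=7  'cfbcaggbfbgaabdfaadb'
  #16 SA[16]=25  'db'
  #17 SA[17]=1  'dbbfcccfbcaggbfbgaabdfaadb'
  #18 SA[18]=0  'ddbbfcccfbcaggbfbgaabdfaadb'
  #19 SA[19]=21  'dfaadb'
  #20 SA[20]=22  'faadb'
  #21 SA[21]=8  'fbcaggbfbgaabdfaadb'
  #22 SA[22]=15  'fbgaabdfaadb'
  #23 SA[23]=4  'fcccfbcaggbfbgaabdfaadb'
  #24 SA[24]=17  'gaabdfaadb'
  #25 SA[25]=13  'gbfbgaabdfaadb'
  #26 SA[26]=12  'ggbfbgaabdfaadb'

SA = [18, 23, 19, 24, 11, 26, 2, 9, 20, 14, 3, 16, 10, 5, 6, 7, 25, 1, 0, 21, 22, 8, 15, 4, 17, 13, 12]
[i] adj suffixes → lcp
  [1] 18/23 → 2 ('aa')
  [2] 23/19 → 1 ('a')
  [3] 19/24 → 1 ('a')
  [4] 24/11 → 1 ('a')
  [5] 11/26 → 0 ('')
  [6] 26/2 → 1 ('b')
  [7] 2/9 → 1 ('b')
  [8] 9/20 → 1 ('b')
  [9] 20/14 → 1 ('b')
  [10] 14/3 → 2 ('bf')
  [11] 3/16 → 1 ('b')
  [12] 16/10 → 0 ('')
  [13] 10/5 → 1 ('c')
  [14] 5/6 → 2 ('cc')
  [15] 6/7 → 1 ('c')
  [16] 7/25 → 0 ('')
  [17] 25/1 → 2 ('db')
  [18] 1/0 → 1 ('d')
  [19] 0/21 → 1 ('d')
  [20] 21/22 → 0 ('')
  [21] 22/8 → 1 ('f')
  [22] 8/15 → 2 ('fb')
  [23] 15/4 → 1 ('f')
  [24] 4/17 → 0 ('')
  [25] 17/13 → 1 ('g')
  [26] 13/12 → 1 ('g')

n(n+1)/2 = 27·28/2 = 378
Σ LCP = 0 + 2 + 1 + 1 + 1 + 0 + 1 + 1 + 1 + 1 + 2 + 1 + 0 + 1 + 2 + 1 + 0 + 2 + 1 + 1 + 0 + 1 + 2 + 1 + 0 + 1 + 1 = 26
distinct = 378 − 26 = 352

352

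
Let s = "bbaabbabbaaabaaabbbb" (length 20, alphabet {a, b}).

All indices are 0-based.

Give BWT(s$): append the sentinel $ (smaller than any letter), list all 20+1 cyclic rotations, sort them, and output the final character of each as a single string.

bbbabaabaabbabbba$aba

rank  rotation               last
    0  $bbaabbabbaaabaaabbbb  b
    1  aaabaaabbbb$bbaabbabb  b
    2  aaabbbb$bbaabbabbaaab  b
    3  aabaaabbbb$bbaabbabba  a
    4  aabbabbaaabaaabbbb$bb  b
    5  aabbbb$bbaabbabbaaaba  a
    6  abaaabbbb$bbaabbabbaa  a
    7  abbaaabaaabbbb$bbaabb  b
    8  abbabbaaabaaabbbb$bba  a
    9  abbbb$bbaabbabbaaabaa  a
   10  b$bbaabbabbaaabaaabbb  b
   11  baaabaaabbbb$bbaabbab  b
   12  baaabbbb$bbaabbabbaaa  a
   13  baabbabbaaabaaabbbb$b  b
   14  babbaaabaaabbbb$bbaab  b
   15  bb$bbaabbabbaaabaaabb  b
   16  bbaaabaaabbbb$bbaabba  a
   17  bbaabbabbaaabaaabbbb$  $
   18  bbabbaaabaaabbbb$bbaa  a
   19  bbb$bbaabbabbaaabaaab  b
   20  bbbb$bbaabbabbaaabaaa  a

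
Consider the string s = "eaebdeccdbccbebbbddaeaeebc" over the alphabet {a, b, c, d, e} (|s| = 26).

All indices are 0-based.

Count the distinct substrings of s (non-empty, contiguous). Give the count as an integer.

sorted suffixes:
  #0 SA[0]=19  'aeaeebc'
  #1 SA[1]=1  'aebdeccdbccbebbbddaeaeebc'
  #2 SA[2]=21  'aeebc'
  #3 SA[3]=14  'bbbddaeaeebc'
  #4 SA[4]=15  'bbddaeaeebc'
  #5 SA[5]=24  'bc'
  #6 SA[6]=9  'bccbebbbddaeaeebc'
  #7 SA[7]=16  'bddaeaeebc'
  #8 SA[8]=3  'bdeccdbccbebbbddaeaeebc'
  #9 SA[9]=12  'bebbbddaeaeebc'
  #10 SA[10]=25  'c'
  #11 SA[11]=11  'cbebbbddaeaeebc'
  #12 SA[12]=10  'ccbebbbddaeaeebc'
  #13 SA[13]=6  'ccdbccbebbbddaeaeebc'
  #14 SA[14]=7  'cdbccbebbbddaeaeebc'
  #15 SA[15]=18  'daeaeebc'
  #16 SA[16]=8  'dbccbebbbddaeaeebc'
  #17 SA[17]=17  'ddaeaeebc'
  #18 SA[18]=4  'deccdbccbebbbddaeaeebc'
  #19 SA[19]=0  'eaebdeccdbccbebbbddaeaeebc'
  #20 SA[20]=20  'eaeebc'
  #21 SA[21]=13  'ebbbddaeaeebc'
  #22 SA[22]=23  'ebc'
  #23 SA[23]=2  'ebdeccdbccbebbbddaeaeebc'
  #24 SA[24]=5  'eccdbccbebbbddaeaeebc'
  #25 SA[25]=22  'eebc'

SA = [19, 1, 21, 14, 15, 24, 9, 16, 3, 12, 25, 11, 10, 6, 7, 18, 8, 17, 4, 0, 20, 13, 23, 2, 5, 22]
rank  pair      lcp
   1  s[19:],s[1:]  2  'ae'
   2  s[1:],s[21:]  2  'ae'
   3  s[21:],s[14:]  0  ''
   4  s[14:],s[15:]  2  'bb'
   5  s[15:],s[24:]  1  'b'
   6  s[24:],s[9:]  2  'bc'
   7  s[9:],s[16:]  1  'b'
   8  s[16:],s[3:]  2  'bd'
   9  s[3:],s[12:]  1  'b'
  10  s[12:],s[25:]  0  ''
  11  s[25:],s[11:]  1  'c'
  12  s[11:],s[10:]  1  'c'
  13  s[10:],s[6:]  2  'cc'
  14  s[6:],s[7:]  1  'c'
  15  s[7:],s[18:]  0  ''
  16  s[18:],s[8:]  1  'd'
  17  s[8:],s[17:]  1  'd'
  18  s[17:],s[4:]  1  'd'
  19  s[4:],s[0:]  0  ''
  20  s[0:],s[20:]  3  'eae'
  21  s[20:],s[13:]  1  'e'
  22  s[13:],s[23:]  2  'eb'
  23  s[23:],s[2:]  2  'eb'
  24  s[2:],s[5:]  1  'e'
  25  s[5:],s[22:]  1  'e'

n(n+1)/2 = 26·27/2 = 351
Σ LCP = 0 + 2 + 2 + 0 + 2 + 1 + 2 + 1 + 2 + 1 + 0 + 1 + 1 + 2 + 1 + 0 + 1 + 1 + 1 + 0 + 3 + 1 + 2 + 2 + 1 + 1 = 31
distinct = 351 − 31 = 320

320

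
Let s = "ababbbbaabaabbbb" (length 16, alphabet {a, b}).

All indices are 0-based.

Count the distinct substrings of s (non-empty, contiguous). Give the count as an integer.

sorted suffixes:
  #0 SA[0]=7  'aabaabbbb'
  #1 SA[1]=10  'aabbbb'
  #2 SA[2]=8  'abaabbbb'
  #3 SA[3]=0  'ababbbbaabaabbbb'
  #4 SA[4]=11  'abbbb'
  #5 SA[5]=2  'abbbbaabaabbbb'
  #6 SA[6]=15  'b'
  #7 SA[7]=6  'baabaabbbb'
  #8 SA[8]=9  'baabbbb'
  #9 SA[9]=1  'babbbbaabaabbbb'
  #10 SA[10]=14  'bb'
  #11 SA[11]=5  'bbaabaabbbb'
  #12 SA[12]=13  'bbb'
  #13 SA[13]=4  'bbbaabaabbbb'
  #14 SA[14]=12  'bbbb'
  #15 SA[15]=3  'bbbbaabaabbbb'

SA = [7, 10, 8, 0, 11, 2, 15, 6, 9, 1, 14, 5, 13, 4, 12, 3]
rank  pair      lcp
   1  s[7:],s[10:]  3  'aab'
   2  s[10:],s[8:]  1  'a'
   3  s[8:],s[0:]  3  'aba'
   4  s[0:],s[11:]  2  'ab'
   5  s[11:],s[2:]  5  'abbbb'
   6  s[2:],s[15:]  0  ''
   7  s[15:],s[6:]  1  'b'
   8  s[6:],s[9:]  4  'baab'
   9  s[9:],s[1:]  2  'ba'
  10  s[1:],s[14:]  1  'b'
  11  s[14:],s[5:]  2  'bb'
  12  s[5:],s[13:]  2  'bb'
  13  s[13:],s[4:]  3  'bbb'
  14  s[4:],s[12:]  3  'bbb'
  15  s[12:],s[3:]  4  'bbbb'

n(n+1)/2 = 16·17/2 = 136
Σ LCP = 0 + 3 + 1 + 3 + 2 + 5 + 0 + 1 + 4 + 2 + 1 + 2 + 2 + 3 + 3 + 4 = 36
distinct = 136 − 36 = 100

100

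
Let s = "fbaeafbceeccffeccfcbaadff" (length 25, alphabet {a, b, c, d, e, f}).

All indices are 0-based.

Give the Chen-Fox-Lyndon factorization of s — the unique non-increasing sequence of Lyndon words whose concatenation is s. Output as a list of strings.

["f", "b", "aeafbceeccffeccfcb", "aadff"]

emit factor 1: 'f' (i=0, period=1)
emit factor 2: 'b' (i=1, period=1)
emit factor 3: 'aeafbceeccffeccfcb' (i=2, period=18)
emit factor 4: 'aadff' (i=20, period=5)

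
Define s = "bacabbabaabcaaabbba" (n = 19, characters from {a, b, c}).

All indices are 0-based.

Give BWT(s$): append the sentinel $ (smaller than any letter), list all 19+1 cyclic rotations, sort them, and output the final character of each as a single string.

abcabbcaabbab$baaaba

rank  rotation              last
    0  $bacabbabaabcaaabbba  a
    1  a$bacabbabaabcaaabbb  b
    2  aaabbba$bacabbabaabc  c
    3  aabbba$bacabbabaabca  a
    4  aabcaaabbba$bacabbab  b
    5  abaabcaaabbba$bacabb  b
    6  abbabaabcaaabbba$bac  c
    7  abbba$bacabbabaabcaa  a
    8  abcaaabbba$bacabbaba  a
    9  acabbabaabcaaabbba$b  b
   10  ba$bacabbabaabcaaabb  b
   11  baabcaaabbba$bacabba  a
   12  babaabcaaabbba$bacab  b
   13  bacabbabaabcaaabbba$  $
   14  bba$bacabbabaabcaaab  b
   15  bbabaabcaaabbba$baca  a
   16  bbba$bacabbabaabcaaa  a
   17  bcaaabbba$bacabbabaa  a
   18  caaabbba$bacabbabaab  b
   19  cabbabaabcaaabbba$ba  a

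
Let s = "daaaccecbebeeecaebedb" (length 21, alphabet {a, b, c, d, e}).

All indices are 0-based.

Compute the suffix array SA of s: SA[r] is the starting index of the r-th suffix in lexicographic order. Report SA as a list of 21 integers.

sorted suffixes:
  #0 SA[0]=1  'aaaccecbebeeecaebedb'
  #1 SA[1]=2  'aaccecbebeeecaebedb'
  #2 SA[2]=3  'accecbebeeecaebedb'
  #3 SA[3]=15  'aebedb'
  #4 SA[4]=20  'b'
  #5 SA[5]=8  'bebeeecaebedb'
  #6 SA[6]=17  'bedb'
  #7 SA[7]=10  'beeecaebedb'
  #8 SA[8]=14  'caebedb'
  #9 SA[9]=7  'cbebeeecaebedb'
  #10 SA[10]=4  'ccecbebeeecaebedb'
  #11 SA[11]=5  'cecbebeeecaebedb'
  #12 SA[12]=0  'daaaccecbebeeecaebedb'
  #13 SA[13]=19  'db'
  #14 SA[14]=16  'ebedb'
  #15 SA[15]=9  'ebeeecaebedb'
  #16 SA[16]=13  'ecaebedb'
  #17 SA[17]=6  'ecbebeeecaebedb'
  #18 SA[18]=18  'edb'
  #19 SA[19]=12  'eecaebedb'
  #20 SA[20]=11  'eeecaebedb'

[1, 2, 3, 15, 20, 8, 17, 10, 14, 7, 4, 5, 0, 19, 16, 9, 13, 6, 18, 12, 11]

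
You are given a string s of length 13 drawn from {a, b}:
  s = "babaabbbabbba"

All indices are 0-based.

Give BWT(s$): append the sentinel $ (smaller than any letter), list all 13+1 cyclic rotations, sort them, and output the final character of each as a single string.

rank  rotation        last
    0  $babaabbbabbba  a
    1  a$babaabbbabbb  b
    2  aabbbabbba$bab  b
    3  abaabbbabbba$b  b
    4  abbba$babaabbb  b
    5  abbbabbba$baba  a
    6  ba$babaabbbabb  b
    7  baabbbabbba$ba  a
    8  babaabbbabbba$  $
    9  babbba$babaabb  b
   10  bba$babaabbbab  b
   11  bbabbba$babaab  b
   12  bbba$babaabbba  a
   13  bbbabbba$babaa  a

abbbbaba$bbbaa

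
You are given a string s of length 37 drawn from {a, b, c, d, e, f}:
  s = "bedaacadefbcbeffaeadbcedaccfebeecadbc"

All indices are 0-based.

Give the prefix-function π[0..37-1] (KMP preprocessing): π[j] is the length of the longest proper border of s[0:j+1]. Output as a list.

[0, 0, 0, 0, 0, 0, 0, 0, 0, 0, 1, 0, 1, 2, 0, 0, 0, 0, 0, 0, 1, 0, 0, 0, 0, 0, 0, 0, 0, 1, 2, 0, 0, 0, 0, 1, 0]

π[0] = 0
j=1 s[j]='e': π[1]=0 (border '')
j=2 s[j]='d': π[2]=0 (border '')
j=3 s[j]='a': π[3]=0 (border '')
j=4 s[j]='a': π[4]=0 (border '')
j=5 s[j]='c': π[5]=0 (border '')
j=6 s[j]='a': π[6]=0 (border '')
j=7 s[j]='d': π[7]=0 (border '')
j=8 s[j]='e': π[8]=0 (border '')
j=9 s[j]='f': π[9]=0 (border '')
j=10 s[j]='b': π[10]=1 (border 'b')
j=11 s[j]='c': k: 1→0; π[11]=0 (border '')
j=12 s[j]='b': π[12]=1 (border 'b')
j=13 s[j]='e': π[13]=2 (border 'be')
j=14 s[j]='f': k: 2→0; π[14]=0 (border '')
j=15 s[j]='f': π[15]=0 (border '')
j=16 s[j]='a': π[16]=0 (border '')
j=17 s[j]='e': π[17]=0 (border '')
j=18 s[j]='a': π[18]=0 (border '')
j=19 s[j]='d': π[19]=0 (border '')
j=20 s[j]='b': π[20]=1 (border 'b')
j=21 s[j]='c': k: 1→0; π[21]=0 (border '')
j=22 s[j]='e': π[22]=0 (border '')
j=23 s[j]='d': π[23]=0 (border '')
j=24 s[j]='a': π[24]=0 (border '')
j=25 s[j]='c': π[25]=0 (border '')
j=26 s[j]='c': π[26]=0 (border '')
j=27 s[j]='f': π[27]=0 (border '')
j=28 s[j]='e': π[28]=0 (border '')
j=29 s[j]='b': π[29]=1 (border 'b')
j=30 s[j]='e': π[30]=2 (border 'be')
j=31 s[j]='e': k: 2→0; π[31]=0 (border '')
j=32 s[j]='c': π[32]=0 (border '')
j=33 s[j]='a': π[33]=0 (border '')
j=34 s[j]='d': π[34]=0 (border '')
j=35 s[j]='b': π[35]=1 (border 'b')
j=36 s[j]='c': k: 1→0; π[36]=0 (border '')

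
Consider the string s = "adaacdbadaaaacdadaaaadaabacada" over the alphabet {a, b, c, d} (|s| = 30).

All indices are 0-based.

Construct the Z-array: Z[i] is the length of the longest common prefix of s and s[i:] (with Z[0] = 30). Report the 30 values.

[30, 0, 1, 1, 0, 0, 0, 4, 0, 1, 1, 1, 1, 0, 0, 4, 0, 1, 1, 1, 4, 0, 1, 1, 0, 1, 0, 3, 0, 1]

Z[0]=30
i=1: outside box; Z[1]=0
i=2: outside box; Z[2]=1 extend→box=[2,3)
i=3: outside box; Z[3]=1 extend→box=[3,4)
i=4: outside box; Z[4]=0
i=5: outside box; Z[5]=0
i=6: outside box; Z[6]=0
i=7: outside box; Z[7]=4 extend→box=[7,11)
i=8: min(r-i=3, Z[1]=0)=0; Z[8]=0
i=9: min(r-i=2, Z[2]=1)=1; Z[9]=1
i=10: min(r-i=1, Z[3]=1)=1; Z[10]=1
i=11: outside box; Z[11]=1 extend→box=[11,12)
i=12: outside box; Z[12]=1 extend→box=[12,13)
i=13: outside box; Z[13]=0
i=14: outside box; Z[14]=0
i=15: outside box; Z[15]=4 extend→box=[15,19)
i=16: min(r-i=3, Z[1]=0)=0; Z[16]=0
i=17: min(r-i=2, Z[2]=1)=1; Z[17]=1
i=18: min(r-i=1, Z[3]=1)=1; Z[18]=1
i=19: outside box; Z[19]=1 extend→box=[19,20)
i=20: outside box; Z[20]=4 extend→box=[20,24)
i=21: min(r-i=3, Z[1]=0)=0; Z[21]=0
i=22: min(r-i=2, Z[2]=1)=1; Z[22]=1
i=23: min(r-i=1, Z[3]=1)=1; Z[23]=1
i=24: outside box; Z[24]=0
i=25: outside box; Z[25]=1 extend→box=[25,26)
i=26: outside box; Z[26]=0
i=27: outside box; Z[27]=3 extend→box=[27,30)
i=28: min(r-i=2, Z[1]=0)=0; Z[28]=0
i=29: min(r-i=1, Z[2]=1)=1; Z[29]=1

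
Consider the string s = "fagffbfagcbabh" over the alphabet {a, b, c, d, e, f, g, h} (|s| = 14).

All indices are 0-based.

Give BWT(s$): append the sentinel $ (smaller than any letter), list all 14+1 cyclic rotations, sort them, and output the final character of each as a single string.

rank  rotation         last
    0  $fagffbfagcbabh  h
    1  abh$fagffbfagcb  b
    2  agcbabh$fagffbf  f
    3  agffbfagcbabh$f  f
    4  babh$fagffbfagc  c
    5  bfagcbabh$fagff  f
    6  bh$fagffbfagcba  a
    7  cbabh$fagffbfag  g
    8  fagcbabh$fagffb  b
    9  fagffbfagcbabh$  $
   10  fbfagcbabh$fagf  f
   11  ffbfagcbabh$fag  g
   12  gcbabh$fagffbfa  a
   13  gffbfagcbabh$fa  a
   14  h$fagffbfagcbab  b

hbffcfagb$fgaab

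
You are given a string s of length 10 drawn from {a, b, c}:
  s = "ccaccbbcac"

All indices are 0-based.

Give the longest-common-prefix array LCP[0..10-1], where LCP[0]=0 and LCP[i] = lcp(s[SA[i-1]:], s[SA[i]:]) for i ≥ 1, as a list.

[0, 2, 0, 1, 0, 1, 3, 1, 1, 2]

rank | idx | suffix
   0 |   8 | ac
   1 |   2 | accbbcac
   2 |   5 | bbcac
   3 |   6 | bcac
   4 |   9 | c
   5 |   7 | cac
   6 |   1 | caccbbcac
   7 |   4 | cbbcac
   8 |   0 | ccaccbbcac
   9 |   3 | ccbbcac

SA = [8, 2, 5, 6, 9, 7, 1, 4, 0, 3]
[i] adj suffixes → lcp
  [1] 8/2 → 2 ('ac')
  [2] 2/5 → 0 ('')
  [3] 5/6 → 1 ('b')
  [4] 6/9 → 0 ('')
  [5] 9/7 → 1 ('c')
  [6] 7/1 → 3 ('cac')
  [7] 1/4 → 1 ('c')
  [8] 4/0 → 1 ('c')
  [9] 0/3 → 2 ('cc')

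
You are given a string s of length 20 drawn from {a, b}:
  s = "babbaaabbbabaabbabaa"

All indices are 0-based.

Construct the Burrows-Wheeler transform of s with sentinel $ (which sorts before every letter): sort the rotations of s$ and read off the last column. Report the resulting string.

rank  rotation               last
    0  $babbaaabbbabaabbabaa  a
    1  a$babbaaabbbabaabbaba  a
    2  aa$babbaaabbbabaabbab  b
    3  aaabbbabaabbabaa$babb  b
    4  aabbabaa$babbaaabbbab  b
    5  aabbbabaabbabaa$babba  a
    6  abaa$babbaaabbbabaabb  b
    7  abaabbabaa$babbaaabbb  b
    8  abbaaabbbabaabbabaa$b  b
    9  abbabaa$babbaaabbbaba  a
   10  abbbabaabbabaa$babbaa  a
   11  baa$babbaaabbbabaabba  a
   12  baaabbbabaabbabaa$bab  b
   13  baabbabaa$babbaaabbba  a
   14  babaa$babbaaabbbabaab  b
   15  babaabbabaa$babbaaabb  b
   16  babbaaabbbabaabbabaa$  $
   17  bbaaabbbabaabbabaa$ba  a
   18  bbabaa$babbaaabbbabaa  a
   19  bbabaabbabaa$babbaaab  b
   20  bbbabaabbabaa$babbaaa  a

aabbbabbbaaababb$aaba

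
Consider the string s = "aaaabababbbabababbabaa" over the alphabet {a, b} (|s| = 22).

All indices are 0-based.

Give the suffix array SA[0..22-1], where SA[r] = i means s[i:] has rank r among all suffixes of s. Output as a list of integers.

[21, 20, 0, 1, 2, 18, 11, 3, 13, 5, 15, 7, 19, 17, 10, 12, 4, 14, 6, 16, 9, 8]

rank→(start, suffix):
  0 → (21, 'a')
  1 → (20, 'aa')
  2 → (0, 'aaaabababbbabababbabaa')
  3 → (1, 'aaabababbbabababbabaa')
  4 → (2, 'aabababbbabababbabaa')
  5 → (18, 'abaa')
  6 → (11, 'abababbabaa')
  7 → (3, 'abababbbabababbabaa')
  8 → (13, 'ababbabaa')
  9 → (5, 'ababbbabababbabaa')
  10 → (15, 'abbabaa')
  11 → (7, 'abbbabababbabaa')
  12 → (19, 'baa')
  13 → (17, 'babaa')
  14 → (10, 'babababbabaa')
  15 → (12, 'bababbabaa')
  16 → (4, 'bababbbabababbabaa')
  17 → (14, 'babbabaa')
  18 → (6, 'babbbabababbabaa')
  19 → (16, 'bbabaa')
  20 → (9, 'bbabababbabaa')
  21 → (8, 'bbbabababbabaa')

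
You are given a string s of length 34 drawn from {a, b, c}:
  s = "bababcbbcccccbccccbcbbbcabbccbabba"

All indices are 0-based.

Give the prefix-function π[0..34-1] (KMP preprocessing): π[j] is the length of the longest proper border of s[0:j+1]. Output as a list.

[0, 0, 1, 2, 3, 0, 1, 1, 0, 0, 0, 0, 0, 1, 0, 0, 0, 0, 1, 0, 1, 1, 1, 0, 0, 1, 1, 0, 0, 1, 2, 3, 1, 2]

π[0] = 0
j=1 s[j]='a': π[1]=0 (border '')
j=2 s[j]='b': π[2]=1 (border 'b')
j=3 s[j]='a': π[3]=2 (border 'ba')
j=4 s[j]='b': π[4]=3 (border 'bab')
j=5 s[j]='c': k: 3→1→0; π[5]=0 (border '')
j=6 s[j]='b': π[6]=1 (border 'b')
j=7 s[j]='b': k: 1→0; π[7]=1 (border 'b')
j=8 s[j]='c': k: 1→0; π[8]=0 (border '')
j=9 s[j]='c': π[9]=0 (border '')
j=10 s[j]='c': π[10]=0 (border '')
j=11 s[j]='c': π[11]=0 (border '')
j=12 s[j]='c': π[12]=0 (border '')
j=13 s[j]='b': π[13]=1 (border 'b')
j=14 s[j]='c': k: 1→0; π[14]=0 (border '')
j=15 s[j]='c': π[15]=0 (border '')
j=16 s[j]='c': π[16]=0 (border '')
j=17 s[j]='c': π[17]=0 (border '')
j=18 s[j]='b': π[18]=1 (border 'b')
j=19 s[j]='c': k: 1→0; π[19]=0 (border '')
j=20 s[j]='b': π[20]=1 (border 'b')
j=21 s[j]='b': k: 1→0; π[21]=1 (border 'b')
j=22 s[j]='b': k: 1→0; π[22]=1 (border 'b')
j=23 s[j]='c': k: 1→0; π[23]=0 (border '')
j=24 s[j]='a': π[24]=0 (border '')
j=25 s[j]='b': π[25]=1 (border 'b')
j=26 s[j]='b': k: 1→0; π[26]=1 (border 'b')
j=27 s[j]='c': k: 1→0; π[27]=0 (border '')
j=28 s[j]='c': π[28]=0 (border '')
j=29 s[j]='b': π[29]=1 (border 'b')
j=30 s[j]='a': π[30]=2 (border 'ba')
j=31 s[j]='b': π[31]=3 (border 'bab')
j=32 s[j]='b': k: 3→1→0; π[32]=1 (border 'b')
j=33 s[j]='a': π[33]=2 (border 'ba')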